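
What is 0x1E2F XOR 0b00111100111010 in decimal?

4373

0x1E2F = 1111000101111
b = 0111100111010
XOR → 1000100010101 = 4373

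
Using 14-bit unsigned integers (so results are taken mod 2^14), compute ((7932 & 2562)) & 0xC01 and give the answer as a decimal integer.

7932 = 01111011111100
2562 = 00101000000010
→ & → 00101000000000 = 2560
0xC01 = 00110000000001
→ & → 00100000000000 = 2048

2048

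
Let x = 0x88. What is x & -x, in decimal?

x = 10001000 = 136
-x (two's complement) = …01111000
AND   = 00001000 = 8
(x & -x isolates the lowest set bit of x.)

8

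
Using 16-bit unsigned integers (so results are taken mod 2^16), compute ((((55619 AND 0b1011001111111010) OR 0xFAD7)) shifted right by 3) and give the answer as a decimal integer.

55619 = 1101100101000011
0b1011001111111010 = 1011001111111010
→ AND → 1001000101000010 = 37186
0xFAD7 = 1111101011010111
→ OR → 1111101111010111 = 64471
→ shifted right by 3 → 0001111101111010 = 8058

8058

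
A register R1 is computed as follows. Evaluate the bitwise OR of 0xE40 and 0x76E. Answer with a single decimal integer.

3950

0xE40 = 111001000000
0x76E = 011101101110
 OR → 111101101110 = 3950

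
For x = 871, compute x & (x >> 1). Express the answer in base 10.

291

x = 1101100111 = 871
x>>1 = 0110110011
AND  = 0100100011 = 291
(x & (x >> 1) has a 1 wherever x has two consecutive 1 bits.)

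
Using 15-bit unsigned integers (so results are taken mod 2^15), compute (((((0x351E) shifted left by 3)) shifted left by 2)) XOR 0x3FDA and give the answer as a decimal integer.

0x351E = 011010100011110
→ shifted left by 3 (mod 2^15) → 010100011110000 = 10480
→ shifted left by 2 (mod 2^15) → 010001111000000 = 9152
0x3FDA = 011111111011010
→ XOR → 001110000011010 = 7194

7194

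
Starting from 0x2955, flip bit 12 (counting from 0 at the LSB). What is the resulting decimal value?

14677

x = 0010100101010101
bit 12 is currently 0; toggle it via x ^ (1 << 12) = x ^ 4096
→ 0011100101010101 = 14677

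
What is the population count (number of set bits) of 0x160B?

0x160B = 1011000001011
Count the 1s: 1 + 1 + 1 + 1 + 1 + 1 = 6

6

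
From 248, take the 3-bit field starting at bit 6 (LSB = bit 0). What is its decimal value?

v = 00011111000
Shift right by 6: 00011
Mask low 3 bits: 011 = 3

3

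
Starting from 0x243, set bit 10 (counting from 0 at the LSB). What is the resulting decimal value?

1603

x = 001001000011
bit 10 is currently 0; set it via x | (1 << 10) = x | 1024
→ 011001000011 = 1603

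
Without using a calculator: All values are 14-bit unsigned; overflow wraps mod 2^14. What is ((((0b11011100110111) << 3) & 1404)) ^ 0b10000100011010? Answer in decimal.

8226

0b11011100110111 = 11011100110111
→ << 3 (mod 2^14) → 11100110111000 = 14776
1404 = 00010101111100
→ & → 00000100111000 = 312
0b10000100011010 = 10000100011010
→ ^ → 10000000100010 = 8226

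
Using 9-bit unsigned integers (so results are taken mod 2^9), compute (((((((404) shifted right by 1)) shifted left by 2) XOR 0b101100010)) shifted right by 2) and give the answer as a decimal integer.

404 = 110010100
→ shifted right by 1 → 011001010 = 202
→ shifted left by 2 (mod 2^9) → 100101000 = 296
0b101100010 = 101100010
→ XOR → 001001010 = 74
→ shifted right by 2 → 000010010 = 18

18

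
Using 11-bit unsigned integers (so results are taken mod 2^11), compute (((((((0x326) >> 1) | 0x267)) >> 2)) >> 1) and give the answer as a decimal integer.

126

0x326 = 01100100110
→ >> 1 → 00110010011 = 403
0x267 = 01001100111
→ | → 01111110111 = 1015
→ >> 2 → 00011111101 = 253
→ >> 1 → 00001111110 = 126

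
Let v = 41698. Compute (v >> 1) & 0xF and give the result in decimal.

1

v = 1010001011100010
Shift right by 1: 101000101110001
Mask low 4 bits: 0001 = 1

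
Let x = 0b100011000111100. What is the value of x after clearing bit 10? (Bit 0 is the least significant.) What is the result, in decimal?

16956

x = 100011000111100
bit 10 is currently 1; clear it via x & ~(1 << 10) = x & ~1024
→ 100001000111100 = 16956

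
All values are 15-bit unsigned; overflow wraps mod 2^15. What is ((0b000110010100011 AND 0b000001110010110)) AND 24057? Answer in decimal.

0b000110010100011 = 000110010100011
0b000001110010110 = 000001110010110
→ AND → 000000010000010 = 130
24057 = 101110111111001
→ AND → 000000010000000 = 128

128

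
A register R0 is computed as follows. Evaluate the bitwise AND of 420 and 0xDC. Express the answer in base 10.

132

420 = 110100100
0xDC = 011011100
AND → 010000100 = 132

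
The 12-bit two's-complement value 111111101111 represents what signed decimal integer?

-17

pattern = 111111101111 (MSB is 1 ⇒ negative)
Invert: 000000010000, add 1 → 000000010001 = 17, so the value is -17.
(Equivalently: 4079 - 2^12 = 4079 - 4096 = -17.)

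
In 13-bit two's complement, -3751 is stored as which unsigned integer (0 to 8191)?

4441

3751 in 13 bits: 0111010100111
Invert: 1000101011000
Add 1:  1000101011001 = 4441
(Check: 2^13 - 3751 = 8192 - 3751 = 4441.)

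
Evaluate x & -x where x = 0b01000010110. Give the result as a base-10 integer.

2

x = 1000010110 = 534
-x (two's complement) = …0111101010
AND   = 0000000010 = 2
(x & -x isolates the lowest set bit of x.)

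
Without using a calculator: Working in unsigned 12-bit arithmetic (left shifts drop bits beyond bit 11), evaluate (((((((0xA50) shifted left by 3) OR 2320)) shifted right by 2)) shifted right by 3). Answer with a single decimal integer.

92

0xA50 = 101001010000
→ shifted left by 3 (mod 2^12) → 001010000000 = 640
2320 = 100100010000
→ OR → 101110010000 = 2960
→ shifted right by 2 → 001011100100 = 740
→ shifted right by 3 → 000001011100 = 92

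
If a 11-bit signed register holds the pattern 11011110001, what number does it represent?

-271

pattern = 11011110001 (MSB is 1 ⇒ negative)
Invert: 00100001110, add 1 → 00100001111 = 271, so the value is -271.
(Equivalently: 1777 - 2^11 = 1777 - 2048 = -271.)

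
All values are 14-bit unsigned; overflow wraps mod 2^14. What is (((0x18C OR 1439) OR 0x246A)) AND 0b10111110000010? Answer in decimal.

9602

0x18C = 00000110001100
1439 = 00010110011111
→ OR → 00010110011111 = 1439
0x246A = 10010001101010
→ OR → 10010111111111 = 9727
0b10111110000010 = 10111110000010
→ AND → 10010110000010 = 9602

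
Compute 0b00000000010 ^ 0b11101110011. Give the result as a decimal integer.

1905

a = 00000000010
b = 11101110011
XOR → 11101110001 = 1905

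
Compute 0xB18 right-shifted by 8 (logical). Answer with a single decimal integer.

0xB18 = 101100011000
shift right by 8 → 000000001011 = 11
(equivalently, floor(2840 / 256))

11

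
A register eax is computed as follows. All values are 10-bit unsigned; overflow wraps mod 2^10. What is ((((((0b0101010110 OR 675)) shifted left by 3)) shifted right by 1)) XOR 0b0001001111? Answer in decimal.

0b0101010110 = 0101010110
675 = 1010100011
→ OR → 1111110111 = 1015
→ shifted left by 3 (mod 2^10) → 1110111000 = 952
→ shifted right by 1 → 0111011100 = 476
0b0001001111 = 0001001111
→ XOR → 0110010011 = 403

403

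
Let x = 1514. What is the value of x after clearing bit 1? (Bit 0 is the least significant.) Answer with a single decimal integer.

1512

x = 10111101010
bit 1 is currently 1; clear it via x & ~(1 << 1) = x & ~2
→ 10111101000 = 1512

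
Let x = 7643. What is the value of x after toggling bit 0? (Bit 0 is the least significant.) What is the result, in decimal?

7642

x = 1110111011011
bit 0 is currently 1; toggle it via x ^ (1 << 0) = x ^ 1
→ 1110111011010 = 7642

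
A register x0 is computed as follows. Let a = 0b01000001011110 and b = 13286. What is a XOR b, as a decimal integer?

9144

a = 01000001011110
13286 = 11001111100110
XOR → 10001110111000 = 9144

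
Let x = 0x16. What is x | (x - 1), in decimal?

23

x = 10110 = 22
x - 1 = 10101
OR    = 10111 = 23
(x | (x - 1) sets all bits below the lowest set bit.)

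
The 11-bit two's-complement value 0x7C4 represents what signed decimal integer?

pattern = 11111000100 (MSB is 1 ⇒ negative)
Invert: 00000111011, add 1 → 00000111100 = 60, so the value is -60.
(Equivalently: 1988 - 2^11 = 1988 - 2048 = -60.)

-60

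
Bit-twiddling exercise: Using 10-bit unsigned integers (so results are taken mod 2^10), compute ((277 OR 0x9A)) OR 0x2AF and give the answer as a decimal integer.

277 = 0100010101
0x9A = 0010011010
→ OR → 0110011111 = 415
0x2AF = 1010101111
→ OR → 1110111111 = 959

959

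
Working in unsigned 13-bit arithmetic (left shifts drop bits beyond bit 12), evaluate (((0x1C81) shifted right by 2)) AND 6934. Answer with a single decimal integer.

0x1C81 = 1110010000001
→ shifted right by 2 → 0011100100000 = 1824
6934 = 1101100010110
→ AND → 0001100000000 = 768

768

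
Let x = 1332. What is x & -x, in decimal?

x = 10100110100 = 1332
-x (two's complement) = …01011001100
AND   = 00000000100 = 4
(x & -x isolates the lowest set bit of x.)

4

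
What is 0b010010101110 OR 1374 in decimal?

1534

a = 10010101110
1374 = 10101011110
 OR → 10111111110 = 1534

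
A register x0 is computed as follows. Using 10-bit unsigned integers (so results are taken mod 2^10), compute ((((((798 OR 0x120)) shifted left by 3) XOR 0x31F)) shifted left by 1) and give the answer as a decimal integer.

478

798 = 1100011110
0x120 = 0100100000
→ OR → 1100111110 = 830
→ shifted left by 3 (mod 2^10) → 0111110000 = 496
0x31F = 1100011111
→ XOR → 1011101111 = 751
→ shifted left by 1 (mod 2^10) → 0111011110 = 478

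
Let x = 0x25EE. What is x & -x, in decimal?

x = 10010111101110 = 9710
-x (two's complement) = …01101000010010
AND   = 00000000000010 = 2
(x & -x isolates the lowest set bit of x.)

2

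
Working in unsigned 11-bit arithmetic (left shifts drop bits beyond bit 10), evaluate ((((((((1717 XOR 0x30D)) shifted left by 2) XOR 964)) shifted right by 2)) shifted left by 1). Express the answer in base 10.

658

1717 = 11010110101
0x30D = 01100001101
→ XOR → 10110111000 = 1464
→ shifted left by 2 (mod 2^11) → 11011100000 = 1760
964 = 01111000100
→ XOR → 10100100100 = 1316
→ shifted right by 2 → 00101001001 = 329
→ shifted left by 1 (mod 2^11) → 01010010010 = 658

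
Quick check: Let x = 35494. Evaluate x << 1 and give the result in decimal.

35494 = 01000101010100110
shift left by 1 → 10001010101001100 = 70988
(equivalently, 35494 × 2^1 = 35494 × 2)

70988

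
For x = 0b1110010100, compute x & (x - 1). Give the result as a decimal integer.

x = 1110010100 = 916
x - 1 = 1110010011
AND   = 1110010000 = 912
(x & (x - 1) clears the lowest set bit of x.)

912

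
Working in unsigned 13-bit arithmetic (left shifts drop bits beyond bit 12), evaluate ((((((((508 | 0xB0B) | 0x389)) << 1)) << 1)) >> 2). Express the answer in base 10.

1023

508 = 0000111111100
0xB0B = 0101100001011
→ | → 0101111111111 = 3071
0x389 = 0001110001001
→ | → 0101111111111 = 3071
→ << 1 (mod 2^13) → 1011111111110 = 6142
→ << 1 (mod 2^13) → 0111111111100 = 4092
→ >> 2 → 0001111111111 = 1023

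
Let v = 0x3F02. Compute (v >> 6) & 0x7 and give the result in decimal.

4

v = 11111100000010
Shift right by 6: 11111100
Mask low 3 bits: 100 = 4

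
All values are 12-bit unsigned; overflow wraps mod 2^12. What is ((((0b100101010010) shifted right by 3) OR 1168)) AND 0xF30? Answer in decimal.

0b100101010010 = 100101010010
→ shifted right by 3 → 000100101010 = 298
1168 = 010010010000
→ OR → 010110111010 = 1466
0xF30 = 111100110000
→ AND → 010100110000 = 1328

1328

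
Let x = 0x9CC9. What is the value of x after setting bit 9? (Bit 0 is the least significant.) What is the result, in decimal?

40649

x = 1001110011001001
bit 9 is currently 0; set it via x | (1 << 9) = x | 512
→ 1001111011001001 = 40649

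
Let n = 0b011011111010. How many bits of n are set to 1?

n = 11011111010
Count the 1s: 1 + 1 + 1 + 1 + 1 + 1 + 1 + 1 = 8

8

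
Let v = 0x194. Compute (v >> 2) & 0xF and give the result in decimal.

v = 00000110010100
Shift right by 2: 000001100101
Mask low 4 bits: 0101 = 5

5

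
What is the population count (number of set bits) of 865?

865 = 1101100001
Count the 1s: 1 + 1 + 1 + 1 + 1 = 5

5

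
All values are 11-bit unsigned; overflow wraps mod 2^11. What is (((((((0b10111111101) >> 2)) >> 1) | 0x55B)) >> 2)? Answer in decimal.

0b10111111101 = 10111111101
→ >> 2 → 00101111111 = 383
→ >> 1 → 00010111111 = 191
0x55B = 10101011011
→ | → 10111111111 = 1535
→ >> 2 → 00101111111 = 383

383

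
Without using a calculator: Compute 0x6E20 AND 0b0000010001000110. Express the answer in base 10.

0x6E20 = 110111000100000
b = 000010001000110
AND → 000010000000000 = 1024

1024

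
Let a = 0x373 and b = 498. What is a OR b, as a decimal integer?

0x373 = 1101110011
498 = 0111110010
 OR → 1111110011 = 1011

1011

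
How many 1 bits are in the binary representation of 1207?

7

1207 = 10010110111
Count the 1s: 1 + 1 + 1 + 1 + 1 + 1 + 1 = 7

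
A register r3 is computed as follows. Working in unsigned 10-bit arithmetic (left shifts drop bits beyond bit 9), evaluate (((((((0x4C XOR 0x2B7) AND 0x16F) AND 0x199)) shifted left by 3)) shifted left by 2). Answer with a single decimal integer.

0x4C = 0001001100
0x2B7 = 1010110111
→ XOR → 1011111011 = 763
0x16F = 0101101111
→ AND → 0001101011 = 107
0x199 = 0110011001
→ AND → 0000001001 = 9
→ shifted left by 3 (mod 2^10) → 0001001000 = 72
→ shifted left by 2 (mod 2^10) → 0100100000 = 288

288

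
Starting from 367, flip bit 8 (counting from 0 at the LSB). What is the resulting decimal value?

111

x = 00101101111
bit 8 is currently 1; toggle it via x ^ (1 << 8) = x ^ 256
→ 00001101111 = 111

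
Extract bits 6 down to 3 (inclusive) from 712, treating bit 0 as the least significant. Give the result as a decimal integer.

v = 1011001000
Shift right by 3: 1011001
Mask low 4 bits: 1001 = 9

9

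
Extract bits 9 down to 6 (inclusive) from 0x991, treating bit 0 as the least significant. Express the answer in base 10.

6

v = 100110010001
Shift right by 6: 100110
Mask low 4 bits: 0110 = 6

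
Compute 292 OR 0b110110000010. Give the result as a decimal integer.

292 = 000100100100
b = 110110000010
 OR → 110110100110 = 3494

3494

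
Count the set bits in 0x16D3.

8

0x16D3 = 1011011010011
Count the 1s: 1 + 1 + 1 + 1 + 1 + 1 + 1 + 1 = 8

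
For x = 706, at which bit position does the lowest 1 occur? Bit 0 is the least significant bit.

706 = 1011000010
Trailing zeros: 1, so the lowest set bit is bit 1 (value 2).

1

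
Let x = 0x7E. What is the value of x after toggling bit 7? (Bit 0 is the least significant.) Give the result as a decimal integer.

x = 01111110
bit 7 is currently 0; toggle it via x ^ (1 << 7) = x ^ 128
→ 11111110 = 254

254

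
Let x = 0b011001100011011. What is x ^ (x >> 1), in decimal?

10902

x = 11001100011011 = 13083
x>>1 = 01100110001101
XOR  = 10101010010110 = 10902
(x ^ (x >> 1) gives the standard binary-reflected Gray code of x.)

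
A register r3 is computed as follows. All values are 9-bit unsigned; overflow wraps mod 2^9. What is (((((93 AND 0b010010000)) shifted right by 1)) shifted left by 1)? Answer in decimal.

16

93 = 001011101
0b010010000 = 010010000
→ AND → 000010000 = 16
→ shifted right by 1 → 000001000 = 8
→ shifted left by 1 (mod 2^9) → 000010000 = 16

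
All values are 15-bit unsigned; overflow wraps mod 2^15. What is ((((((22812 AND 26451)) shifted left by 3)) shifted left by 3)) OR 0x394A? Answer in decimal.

32074

22812 = 101100100011100
26451 = 110011101010011
→ AND → 100000100010000 = 16656
→ shifted left by 3 (mod 2^15) → 000100010000000 = 2176
→ shifted left by 3 (mod 2^15) → 100010000000000 = 17408
0x394A = 011100101001010
→ OR → 111110101001010 = 32074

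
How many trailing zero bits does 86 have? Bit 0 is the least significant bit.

1

86 = 1010110
Trailing zeros: 1, so the lowest set bit is bit 1 (value 2).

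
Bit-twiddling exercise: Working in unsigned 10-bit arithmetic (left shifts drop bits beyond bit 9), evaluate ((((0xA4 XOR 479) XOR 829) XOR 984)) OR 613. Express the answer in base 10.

0xA4 = 0010100100
479 = 0111011111
→ XOR → 0101111011 = 379
829 = 1100111101
→ XOR → 1001000110 = 582
984 = 1111011000
→ XOR → 0110011110 = 414
613 = 1001100101
→ OR → 1111111111 = 1023

1023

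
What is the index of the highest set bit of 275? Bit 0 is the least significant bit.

275 = 100010011
The topmost 1 is at position 8 (since 2^8 = 256 ≤ 275 < 512).

8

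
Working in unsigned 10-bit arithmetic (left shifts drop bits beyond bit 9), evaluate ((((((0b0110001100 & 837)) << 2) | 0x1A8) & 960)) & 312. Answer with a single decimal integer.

256

0b0110001100 = 0110001100
837 = 1101000101
→ & → 0100000100 = 260
→ << 2 (mod 2^10) → 0000010000 = 16
0x1A8 = 0110101000
→ | → 0110111000 = 440
960 = 1111000000
→ & → 0110000000 = 384
312 = 0100111000
→ & → 0100000000 = 256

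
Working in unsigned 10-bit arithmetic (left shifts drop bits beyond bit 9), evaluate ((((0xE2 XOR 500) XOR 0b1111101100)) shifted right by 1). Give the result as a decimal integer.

381

0xE2 = 0011100010
500 = 0111110100
→ XOR → 0100010110 = 278
0b1111101100 = 1111101100
→ XOR → 1011111010 = 762
→ shifted right by 1 → 0101111101 = 381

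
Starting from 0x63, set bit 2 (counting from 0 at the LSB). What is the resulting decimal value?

103

x = 01100011
bit 2 is currently 0; set it via x | (1 << 2) = x | 4
→ 01100111 = 103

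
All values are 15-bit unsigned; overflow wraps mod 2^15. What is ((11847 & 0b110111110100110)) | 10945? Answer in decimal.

11975

11847 = 010111001000111
0b110111110100110 = 110111110100110
→ & → 010111000000110 = 11782
10945 = 010101011000001
→ | → 010111011000111 = 11975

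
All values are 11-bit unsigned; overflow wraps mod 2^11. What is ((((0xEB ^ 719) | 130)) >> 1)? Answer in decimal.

0xEB = 00011101011
719 = 01011001111
→ ^ → 01000100100 = 548
130 = 00010000010
→ | → 01010100110 = 678
→ >> 1 → 00101010011 = 339

339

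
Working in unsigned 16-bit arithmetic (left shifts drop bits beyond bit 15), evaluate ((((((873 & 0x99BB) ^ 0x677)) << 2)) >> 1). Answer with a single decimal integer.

873 = 0000001101101001
0x99BB = 1001100110111011
→ & → 0000000100101001 = 297
0x677 = 0000011001110111
→ ^ → 0000011101011110 = 1886
→ << 2 (mod 2^16) → 0001110101111000 = 7544
→ >> 1 → 0000111010111100 = 3772

3772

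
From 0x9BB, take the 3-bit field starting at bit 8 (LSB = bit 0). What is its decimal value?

1

v = 100110111011
Shift right by 8: 1001
Mask low 3 bits: 001 = 1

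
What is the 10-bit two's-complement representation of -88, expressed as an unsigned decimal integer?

936

88 in 10 bits: 0001011000
Invert: 1110100111
Add 1:  1110101000 = 936
(Check: 2^10 - 88 = 1024 - 88 = 936.)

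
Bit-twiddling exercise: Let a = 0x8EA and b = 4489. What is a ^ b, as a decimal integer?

0x8EA = 0100011101010
4489 = 1000110001001
XOR → 1100101100011 = 6499

6499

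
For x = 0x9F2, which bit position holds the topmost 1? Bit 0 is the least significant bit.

0x9F2 = 100111110010
The topmost 1 is at position 11 (since 2^11 = 2048 ≤ 2546 < 4096).

11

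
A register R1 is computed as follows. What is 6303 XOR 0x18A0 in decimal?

6303 = 1100010011111
0x18A0 = 1100010100000
XOR → 0000000111111 = 63

63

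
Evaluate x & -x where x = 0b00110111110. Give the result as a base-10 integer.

x = 110111110 = 446
-x (two's complement) = …001000010
AND   = 000000010 = 2
(x & -x isolates the lowest set bit of x.)

2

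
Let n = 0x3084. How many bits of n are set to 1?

0x3084 = 11000010000100
Count the 1s: 1 + 1 + 1 + 1 = 4

4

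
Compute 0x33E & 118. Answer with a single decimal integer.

0x33E = 1100111110
118 = 0001110110
AND → 0000110110 = 54

54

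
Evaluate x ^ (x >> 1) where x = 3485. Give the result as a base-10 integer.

2899

x = 110110011101 = 3485
x>>1 = 011011001110
XOR  = 101101010011 = 2899
(x ^ (x >> 1) gives the standard binary-reflected Gray code of x.)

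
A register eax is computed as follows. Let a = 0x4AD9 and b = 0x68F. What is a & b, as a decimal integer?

649

0x4AD9 = 100101011011001
0x68F = 000011010001111
AND → 000001010001001 = 649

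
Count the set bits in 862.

862 = 1101011110
Count the 1s: 1 + 1 + 1 + 1 + 1 + 1 + 1 = 7

7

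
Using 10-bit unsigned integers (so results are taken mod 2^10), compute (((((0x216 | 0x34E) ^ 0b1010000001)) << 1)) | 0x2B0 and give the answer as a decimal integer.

958

0x216 = 1000010110
0x34E = 1101001110
→ | → 1101011110 = 862
0b1010000001 = 1010000001
→ ^ → 0111011111 = 479
→ << 1 (mod 2^10) → 1110111110 = 958
0x2B0 = 1010110000
→ | → 1110111110 = 958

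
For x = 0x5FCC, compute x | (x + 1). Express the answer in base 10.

24525

x = 101111111001100 = 24524
x + 1 = 101111111001101
OR    = 101111111001101 = 24525
(x | (x + 1) sets the lowest cleared bit.)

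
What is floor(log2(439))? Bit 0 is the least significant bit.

439 = 110110111
The topmost 1 is at position 8 (since 2^8 = 256 ≤ 439 < 512).

8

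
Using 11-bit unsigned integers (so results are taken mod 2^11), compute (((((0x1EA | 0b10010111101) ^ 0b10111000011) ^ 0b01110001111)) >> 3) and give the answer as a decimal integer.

0x1EA = 00111101010
0b10010111101 = 10010111101
→ | → 10111111111 = 1535
0b10111000011 = 10111000011
→ ^ → 00000111100 = 60
0b01110001111 = 01110001111
→ ^ → 01110110011 = 947
→ >> 3 → 00001110110 = 118

118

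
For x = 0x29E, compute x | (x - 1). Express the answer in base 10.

671

x = 1010011110 = 670
x - 1 = 1010011101
OR    = 1010011111 = 671
(x | (x - 1) sets all bits below the lowest set bit.)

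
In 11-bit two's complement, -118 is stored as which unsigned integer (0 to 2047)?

118 in 11 bits: 00001110110
Invert: 11110001001
Add 1:  11110001010 = 1930
(Check: 2^11 - 118 = 2048 - 118 = 1930.)

1930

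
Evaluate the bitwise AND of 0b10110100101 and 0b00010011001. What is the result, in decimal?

a = 10110100101
b = 00010011001
AND → 00010000001 = 129

129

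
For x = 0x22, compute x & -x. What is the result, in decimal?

2

x = 100010 = 34
-x (two's complement) = …011110
AND   = 000010 = 2
(x & -x isolates the lowest set bit of x.)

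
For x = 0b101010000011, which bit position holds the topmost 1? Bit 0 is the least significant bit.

11

0b101010000011 = 101010000011
The topmost 1 is at position 11 (since 2^11 = 2048 ≤ 2691 < 4096).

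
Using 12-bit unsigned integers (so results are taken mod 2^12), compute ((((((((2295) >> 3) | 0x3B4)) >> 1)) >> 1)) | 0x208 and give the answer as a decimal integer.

751

2295 = 100011110111
→ >> 3 → 000100011110 = 286
0x3B4 = 001110110100
→ | → 001110111110 = 958
→ >> 1 → 000111011111 = 479
→ >> 1 → 000011101111 = 239
0x208 = 001000001000
→ | → 001011101111 = 751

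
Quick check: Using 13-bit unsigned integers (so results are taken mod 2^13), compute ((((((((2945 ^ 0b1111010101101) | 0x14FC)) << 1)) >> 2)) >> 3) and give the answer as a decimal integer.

95

2945 = 0101110000001
0b1111010101101 = 1111010101101
→ ^ → 1010100101100 = 5420
0x14FC = 1010011111100
→ | → 1010111111100 = 5628
→ << 1 (mod 2^13) → 0101111111000 = 3064
→ >> 2 → 0001011111110 = 766
→ >> 3 → 0000001011111 = 95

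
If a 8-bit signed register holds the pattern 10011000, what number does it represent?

-104

pattern = 10011000 (MSB is 1 ⇒ negative)
Invert: 01100111, add 1 → 01101000 = 104, so the value is -104.
(Equivalently: 152 - 2^8 = 152 - 256 = -104.)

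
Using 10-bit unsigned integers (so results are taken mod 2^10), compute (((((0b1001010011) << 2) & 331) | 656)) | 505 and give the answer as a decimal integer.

0b1001010011 = 1001010011
→ << 2 (mod 2^10) → 0101001100 = 332
331 = 0101001011
→ & → 0101001000 = 328
656 = 1010010000
→ | → 1111011000 = 984
505 = 0111111001
→ | → 1111111001 = 1017

1017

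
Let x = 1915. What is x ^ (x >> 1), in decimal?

1222

x = 11101111011 = 1915
x>>1 = 01110111101
XOR  = 10011000110 = 1222
(x ^ (x >> 1) gives the standard binary-reflected Gray code of x.)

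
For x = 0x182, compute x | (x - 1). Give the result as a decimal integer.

x = 110000010 = 386
x - 1 = 110000001
OR    = 110000011 = 387
(x | (x - 1) sets all bits below the lowest set bit.)

387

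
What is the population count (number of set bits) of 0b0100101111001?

7

n = 100101111001
Count the 1s: 1 + 1 + 1 + 1 + 1 + 1 + 1 = 7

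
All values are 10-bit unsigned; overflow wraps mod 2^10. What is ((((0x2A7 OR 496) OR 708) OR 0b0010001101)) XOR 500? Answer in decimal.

523

0x2A7 = 1010100111
496 = 0111110000
→ OR → 1111110111 = 1015
708 = 1011000100
→ OR → 1111110111 = 1015
0b0010001101 = 0010001101
→ OR → 1111111111 = 1023
500 = 0111110100
→ XOR → 1000001011 = 523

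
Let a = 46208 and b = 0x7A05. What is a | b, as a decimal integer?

46208 = 1011010010000000
0x7A05 = 0111101000000101
 OR → 1111111010000101 = 65157

65157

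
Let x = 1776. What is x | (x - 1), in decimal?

1791

x = 11011110000 = 1776
x - 1 = 11011101111
OR    = 11011111111 = 1791
(x | (x - 1) sets all bits below the lowest set bit.)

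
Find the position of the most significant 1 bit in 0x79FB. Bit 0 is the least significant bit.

0x79FB = 111100111111011
The topmost 1 is at position 14 (since 2^14 = 16384 ≤ 31227 < 32768).

14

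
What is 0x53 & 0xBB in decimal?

19

0x53 = 01010011
0xBB = 10111011
AND → 00010011 = 19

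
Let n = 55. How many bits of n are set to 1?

55 = 110111
Count the 1s: 1 + 1 + 1 + 1 + 1 = 5

5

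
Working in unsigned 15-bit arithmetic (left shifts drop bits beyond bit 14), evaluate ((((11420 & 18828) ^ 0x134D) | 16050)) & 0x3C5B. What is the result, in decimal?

11420 = 010110010011100
18828 = 100100110001100
→ & → 000100010001100 = 2188
0x134D = 001001101001101
→ ^ → 001101111000001 = 7105
16050 = 011111010110010
→ | → 011111111110011 = 16371
0x3C5B = 011110001011011
→ & → 011110001010011 = 15443

15443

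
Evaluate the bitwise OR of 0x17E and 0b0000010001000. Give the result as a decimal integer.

510

0x17E = 101111110
b = 010001000
 OR → 111111110 = 510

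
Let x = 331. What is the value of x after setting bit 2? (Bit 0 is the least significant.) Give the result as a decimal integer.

335

x = 101001011
bit 2 is currently 0; set it via x | (1 << 2) = x | 4
→ 101001111 = 335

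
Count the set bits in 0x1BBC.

0x1BBC = 1101110111100
Count the 1s: 1 + 1 + 1 + 1 + 1 + 1 + 1 + 1 + 1 = 9

9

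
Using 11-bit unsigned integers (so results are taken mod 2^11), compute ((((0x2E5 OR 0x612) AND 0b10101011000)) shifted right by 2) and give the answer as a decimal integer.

276

0x2E5 = 01011100101
0x612 = 11000010010
→ OR → 11011110111 = 1783
0b10101011000 = 10101011000
→ AND → 10001010000 = 1104
→ shifted right by 2 → 00100010100 = 276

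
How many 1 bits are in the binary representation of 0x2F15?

8

0x2F15 = 10111100010101
Count the 1s: 1 + 1 + 1 + 1 + 1 + 1 + 1 + 1 = 8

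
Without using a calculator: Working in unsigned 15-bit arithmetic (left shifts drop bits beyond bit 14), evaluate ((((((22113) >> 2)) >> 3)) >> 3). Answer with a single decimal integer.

22113 = 101011001100001
→ >> 2 → 001010110011000 = 5528
→ >> 3 → 000001010110011 = 691
→ >> 3 → 000000001010110 = 86

86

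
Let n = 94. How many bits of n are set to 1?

94 = 1011110
Count the 1s: 1 + 1 + 1 + 1 + 1 = 5

5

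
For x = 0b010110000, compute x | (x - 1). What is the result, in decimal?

191

x = 10110000 = 176
x - 1 = 10101111
OR    = 10111111 = 191
(x | (x - 1) sets all bits below the lowest set bit.)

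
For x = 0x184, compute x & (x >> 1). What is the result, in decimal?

x = 110000100 = 388
x>>1 = 011000010
AND  = 010000000 = 128
(x & (x >> 1) has a 1 wherever x has two consecutive 1 bits.)

128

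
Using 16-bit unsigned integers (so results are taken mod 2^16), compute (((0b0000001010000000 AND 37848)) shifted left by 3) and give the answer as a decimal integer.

5120

0b0000001010000000 = 0000001010000000
37848 = 1001001111011000
→ AND → 0000001010000000 = 640
→ shifted left by 3 (mod 2^16) → 0001010000000000 = 5120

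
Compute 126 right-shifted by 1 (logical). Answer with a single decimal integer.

63

126 = 1111110
shift right by 1 → 0111111 = 63
(equivalently, floor(126 / 2))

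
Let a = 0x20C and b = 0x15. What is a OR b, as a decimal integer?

0x20C = 1000001100
0x15 = 0000010101
 OR → 1000011101 = 541

541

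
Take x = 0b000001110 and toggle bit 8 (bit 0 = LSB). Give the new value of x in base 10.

270

x = 000001110
bit 8 is currently 0; toggle it via x ^ (1 << 8) = x ^ 256
→ 100001110 = 270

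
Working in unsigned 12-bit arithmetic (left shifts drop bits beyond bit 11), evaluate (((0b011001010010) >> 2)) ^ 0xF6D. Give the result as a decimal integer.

0b011001010010 = 011001010010
→ >> 2 → 000110010100 = 404
0xF6D = 111101101101
→ ^ → 111011111001 = 3833

3833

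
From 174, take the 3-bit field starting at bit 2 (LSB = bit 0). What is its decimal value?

3

v = 10101110
Shift right by 2: 101011
Mask low 3 bits: 011 = 3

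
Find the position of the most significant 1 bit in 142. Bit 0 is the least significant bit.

142 = 10001110
The topmost 1 is at position 7 (since 2^7 = 128 ≤ 142 < 256).

7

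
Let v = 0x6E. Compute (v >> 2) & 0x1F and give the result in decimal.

27

v = 01101110
Shift right by 2: 011011
Mask low 5 bits: 11011 = 27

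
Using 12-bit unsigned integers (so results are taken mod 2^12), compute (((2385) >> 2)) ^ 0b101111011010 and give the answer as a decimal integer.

2385 = 100101010001
→ >> 2 → 001001010100 = 596
0b101111011010 = 101111011010
→ ^ → 100110001110 = 2446

2446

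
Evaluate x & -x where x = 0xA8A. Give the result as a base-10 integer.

2

x = 101010001010 = 2698
-x (two's complement) = …010101110110
AND   = 000000000010 = 2
(x & -x isolates the lowest set bit of x.)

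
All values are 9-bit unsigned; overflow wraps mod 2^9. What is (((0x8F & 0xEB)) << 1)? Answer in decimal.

0x8F = 010001111
0xEB = 011101011
→ & → 010001011 = 139
→ << 1 (mod 2^9) → 100010110 = 278

278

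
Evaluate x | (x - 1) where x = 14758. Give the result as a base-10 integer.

x = 11100110100110 = 14758
x - 1 = 11100110100101
OR    = 11100110100111 = 14759
(x | (x - 1) sets all bits below the lowest set bit.)

14759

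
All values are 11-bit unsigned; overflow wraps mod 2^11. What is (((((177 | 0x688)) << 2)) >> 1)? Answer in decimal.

370

177 = 00010110001
0x688 = 11010001000
→ | → 11010111001 = 1721
→ << 2 (mod 2^11) → 01011100100 = 740
→ >> 1 → 00101110010 = 370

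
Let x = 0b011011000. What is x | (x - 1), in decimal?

223

x = 11011000 = 216
x - 1 = 11010111
OR    = 11011111 = 223
(x | (x - 1) sets all bits below the lowest set bit.)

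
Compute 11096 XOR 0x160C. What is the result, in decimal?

15700

11096 = 10101101011000
0x160C = 01011000001100
XOR → 11110101010100 = 15700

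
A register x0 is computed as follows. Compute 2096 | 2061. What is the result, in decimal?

2096 = 100000110000
2061 = 100000001101
 OR → 100000111101 = 2109

2109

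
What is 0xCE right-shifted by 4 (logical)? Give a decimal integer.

12

0xCE = 11001110
shift right by 4 → 00001100 = 12
(equivalently, floor(206 / 16))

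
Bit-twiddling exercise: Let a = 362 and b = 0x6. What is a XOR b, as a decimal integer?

362 = 101101010
0x6 = 000000110
XOR → 101101100 = 364

364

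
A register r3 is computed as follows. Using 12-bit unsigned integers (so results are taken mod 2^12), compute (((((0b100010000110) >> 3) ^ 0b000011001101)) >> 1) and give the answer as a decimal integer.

0b100010000110 = 100010000110
→ >> 3 → 000100010000 = 272
0b000011001101 = 000011001101
→ ^ → 000111011101 = 477
→ >> 1 → 000011101110 = 238

238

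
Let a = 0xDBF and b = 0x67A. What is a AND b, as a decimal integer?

1082

0xDBF = 110110111111
0x67A = 011001111010
AND → 010000111010 = 1082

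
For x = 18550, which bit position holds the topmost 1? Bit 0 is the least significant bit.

18550 = 100100001110110
The topmost 1 is at position 14 (since 2^14 = 16384 ≤ 18550 < 32768).

14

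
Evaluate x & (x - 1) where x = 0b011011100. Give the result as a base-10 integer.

216

x = 11011100 = 220
x - 1 = 11011011
AND   = 11011000 = 216
(x & (x - 1) clears the lowest set bit of x.)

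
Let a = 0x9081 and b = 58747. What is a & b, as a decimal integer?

0x9081 = 1001000010000001
58747 = 1110010101111011
AND → 1000000000000001 = 32769

32769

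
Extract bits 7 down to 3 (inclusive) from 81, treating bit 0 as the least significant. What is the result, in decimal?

v = 0000001010001
Shift right by 3: 0000001010
Mask low 5 bits: 01010 = 10

10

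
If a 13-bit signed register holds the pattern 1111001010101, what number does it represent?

-427

pattern = 1111001010101 (MSB is 1 ⇒ negative)
Invert: 0000110101010, add 1 → 0000110101011 = 427, so the value is -427.
(Equivalently: 7765 - 2^13 = 7765 - 8192 = -427.)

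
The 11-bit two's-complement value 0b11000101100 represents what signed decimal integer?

-468

pattern = 11000101100 (MSB is 1 ⇒ negative)
Invert: 00111010011, add 1 → 00111010100 = 468, so the value is -468.
(Equivalently: 1580 - 2^11 = 1580 - 2048 = -468.)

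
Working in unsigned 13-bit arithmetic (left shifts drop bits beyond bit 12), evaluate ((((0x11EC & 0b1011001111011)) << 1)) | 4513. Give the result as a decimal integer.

0x11EC = 1000111101100
0b1011001111011 = 1011001111011
→ & → 1000001101000 = 4200
→ << 1 (mod 2^13) → 0000011010000 = 208
4513 = 1000110100001
→ | → 1000111110001 = 4593

4593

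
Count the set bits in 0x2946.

6

0x2946 = 10100101000110
Count the 1s: 1 + 1 + 1 + 1 + 1 + 1 = 6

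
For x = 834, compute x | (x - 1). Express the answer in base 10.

x = 1101000010 = 834
x - 1 = 1101000001
OR    = 1101000011 = 835
(x | (x - 1) sets all bits below the lowest set bit.)

835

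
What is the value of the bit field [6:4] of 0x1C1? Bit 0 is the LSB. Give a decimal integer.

4

v = 111000001
Shift right by 4: 11100
Mask low 3 bits: 100 = 4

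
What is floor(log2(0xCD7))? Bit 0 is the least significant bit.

11

0xCD7 = 110011010111
The topmost 1 is at position 11 (since 2^11 = 2048 ≤ 3287 < 4096).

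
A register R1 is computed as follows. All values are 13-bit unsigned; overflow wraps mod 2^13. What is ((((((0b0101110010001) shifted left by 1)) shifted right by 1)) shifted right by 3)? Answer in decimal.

370

0b0101110010001 = 0101110010001
→ shifted left by 1 (mod 2^13) → 1011100100010 = 5922
→ shifted right by 1 → 0101110010001 = 2961
→ shifted right by 3 → 0000101110010 = 370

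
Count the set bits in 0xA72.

6

0xA72 = 101001110010
Count the 1s: 1 + 1 + 1 + 1 + 1 + 1 = 6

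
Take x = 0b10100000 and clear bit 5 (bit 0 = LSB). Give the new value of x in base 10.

x = 10100000
bit 5 is currently 1; clear it via x & ~(1 << 5) = x & ~32
→ 10000000 = 128

128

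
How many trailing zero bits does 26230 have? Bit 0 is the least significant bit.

1

26230 = 110011001110110
Trailing zeros: 1, so the lowest set bit is bit 1 (value 2).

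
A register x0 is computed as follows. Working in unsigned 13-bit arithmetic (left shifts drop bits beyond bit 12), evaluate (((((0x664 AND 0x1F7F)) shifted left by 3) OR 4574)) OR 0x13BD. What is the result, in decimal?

0x664 = 0011001100100
0x1F7F = 1111101111111
→ AND → 0011001100100 = 1636
→ shifted left by 3 (mod 2^13) → 1001100100000 = 4896
4574 = 1000111011110
→ OR → 1001111111110 = 5118
0x13BD = 1001110111101
→ OR → 1001111111111 = 5119

5119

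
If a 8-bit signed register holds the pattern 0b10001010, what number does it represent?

pattern = 10001010 (MSB is 1 ⇒ negative)
Invert: 01110101, add 1 → 01110110 = 118, so the value is -118.
(Equivalently: 138 - 2^8 = 138 - 256 = -118.)

-118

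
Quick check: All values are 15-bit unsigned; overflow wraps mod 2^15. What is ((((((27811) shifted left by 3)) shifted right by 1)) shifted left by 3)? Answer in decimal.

5216

27811 = 110110010100011
→ shifted left by 3 (mod 2^15) → 110010100011000 = 25880
→ shifted right by 1 → 011001010001100 = 12940
→ shifted left by 3 (mod 2^15) → 001010001100000 = 5216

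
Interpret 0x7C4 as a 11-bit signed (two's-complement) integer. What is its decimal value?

-60

pattern = 11111000100 (MSB is 1 ⇒ negative)
Invert: 00000111011, add 1 → 00000111100 = 60, so the value is -60.
(Equivalently: 1988 - 2^11 = 1988 - 2048 = -60.)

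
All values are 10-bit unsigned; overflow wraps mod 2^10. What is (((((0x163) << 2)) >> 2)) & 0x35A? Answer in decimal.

0x163 = 0101100011
→ << 2 (mod 2^10) → 0110001100 = 396
→ >> 2 → 0001100011 = 99
0x35A = 1101011010
→ & → 0001000010 = 66

66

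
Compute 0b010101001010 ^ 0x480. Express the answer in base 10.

458

a = 10101001010
0x480 = 10010000000
XOR → 00111001010 = 458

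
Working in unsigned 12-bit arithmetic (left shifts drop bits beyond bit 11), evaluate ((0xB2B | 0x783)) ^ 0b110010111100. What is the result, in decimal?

0xB2B = 101100101011
0x783 = 011110000011
→ | → 111110101011 = 4011
0b110010111100 = 110010111100
→ ^ → 001100010111 = 791

791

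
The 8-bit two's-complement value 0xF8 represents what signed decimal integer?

pattern = 11111000 (MSB is 1 ⇒ negative)
Invert: 00000111, add 1 → 00001000 = 8, so the value is -8.
(Equivalently: 248 - 2^8 = 248 - 256 = -8.)

-8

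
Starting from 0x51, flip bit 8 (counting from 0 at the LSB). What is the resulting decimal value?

337

x = 0001010001
bit 8 is currently 0; toggle it via x ^ (1 << 8) = x ^ 256
→ 0101010001 = 337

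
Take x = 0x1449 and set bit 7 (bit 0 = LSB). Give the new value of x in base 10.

x = 1010001001001
bit 7 is currently 0; set it via x | (1 << 7) = x | 128
→ 1010011001001 = 5321

5321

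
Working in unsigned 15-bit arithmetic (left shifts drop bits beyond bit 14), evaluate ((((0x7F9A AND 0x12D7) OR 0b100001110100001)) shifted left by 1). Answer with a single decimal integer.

10086

0x7F9A = 111111110011010
0x12D7 = 001001011010111
→ AND → 001001010010010 = 4754
0b100001110100001 = 100001110100001
→ OR → 101001110110011 = 21427
→ shifted left by 1 (mod 2^15) → 010011101100110 = 10086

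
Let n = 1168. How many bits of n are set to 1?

1168 = 10010010000
Count the 1s: 1 + 1 + 1 = 3

3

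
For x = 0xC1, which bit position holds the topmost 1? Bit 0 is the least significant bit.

7

0xC1 = 11000001
The topmost 1 is at position 7 (since 2^7 = 128 ≤ 193 < 256).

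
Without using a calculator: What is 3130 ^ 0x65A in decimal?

2656

3130 = 110000111010
0x65A = 011001011010
XOR → 101001100000 = 2656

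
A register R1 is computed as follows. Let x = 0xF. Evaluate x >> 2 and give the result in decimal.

3

0xF = 1111
shift right by 2 → 0011 = 3
(equivalently, floor(15 / 4))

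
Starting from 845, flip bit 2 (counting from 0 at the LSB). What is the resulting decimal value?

x = 1101001101
bit 2 is currently 1; toggle it via x ^ (1 << 2) = x ^ 4
→ 1101001001 = 841

841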